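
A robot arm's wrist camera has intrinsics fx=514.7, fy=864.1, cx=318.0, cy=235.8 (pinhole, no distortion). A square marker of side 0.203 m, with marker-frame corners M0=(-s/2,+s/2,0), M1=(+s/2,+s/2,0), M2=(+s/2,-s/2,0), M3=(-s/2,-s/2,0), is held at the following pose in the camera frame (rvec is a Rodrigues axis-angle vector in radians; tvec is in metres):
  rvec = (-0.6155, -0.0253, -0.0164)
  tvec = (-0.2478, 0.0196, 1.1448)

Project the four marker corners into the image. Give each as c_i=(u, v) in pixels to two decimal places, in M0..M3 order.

Intrinsics K: fx=514.7, fy=864.1, cx=318.0, cy=235.8
Marker side s = 0.203 m; corners in marker frame (Z=0):
  M0 = (-0.1015, +0.1015, 0)
  M1 = (+0.1015, +0.1015, 0)
  M2 = (+0.1015, -0.1015, 0)
  M3 = (-0.1015, -0.1015, 0)
rvec = (-0.6155, -0.0253, -0.0164), |rvec| = θ = 0.61624 rad = 35.308°
Rodrigues: sinθ=0.57797, 1−cosθ=0.18394; R = I + sinθ·[k]× + (1−cosθ)·[k]×²:
    [+0.99956 +0.02292 -0.01884]
    [-0.00784 +0.81637 +0.57748]
    [+0.02862 -0.57708 +0.81619]
t = (-0.2478, 0.0196, 1.1448) m
M0: Pc = R·M0+t = (-0.34693, +0.10326, +1.08332); u = 514.7·(-0.34693)/1.08332 + 318.0 = 153.1699, v = 864.1·(+0.10326)/1.08332 + 235.8 = 318.1619
M1: Pc = R·M1+t = (-0.14402, +0.10167, +1.08913); u = 514.7·(-0.14402)/1.08913 + 318.0 = 249.9403, v = 864.1·(+0.10167)/1.08913 + 235.8 = 316.4600
M2: Pc = R·M2+t = (-0.14867, -0.06406, +1.20628); u = 514.7·(-0.14867)/1.20628 + 318.0 = 254.5642, v = 864.1·(-0.06406)/1.20628 + 235.8 = 189.9136
M3: Pc = R·M3+t = (-0.35158, -0.06247, +1.20047); u = 514.7·(-0.35158)/1.20047 + 318.0 = 167.2594, v = 864.1·(-0.06247)/1.20047 + 235.8 = 190.8370

c0=(153.17, 318.16) c1=(249.94, 316.46) c2=(254.56, 189.91) c3=(167.26, 190.84)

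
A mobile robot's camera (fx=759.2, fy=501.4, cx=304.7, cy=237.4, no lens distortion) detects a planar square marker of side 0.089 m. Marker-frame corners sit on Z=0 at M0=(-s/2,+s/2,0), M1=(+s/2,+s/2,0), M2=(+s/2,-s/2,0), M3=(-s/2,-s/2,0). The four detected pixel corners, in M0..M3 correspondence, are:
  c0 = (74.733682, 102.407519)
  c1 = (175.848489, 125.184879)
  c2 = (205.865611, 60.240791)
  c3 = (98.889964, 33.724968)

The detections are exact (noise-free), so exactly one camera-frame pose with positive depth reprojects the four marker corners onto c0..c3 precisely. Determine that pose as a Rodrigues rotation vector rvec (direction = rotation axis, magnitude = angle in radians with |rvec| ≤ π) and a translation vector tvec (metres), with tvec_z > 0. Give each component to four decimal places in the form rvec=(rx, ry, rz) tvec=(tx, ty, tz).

Intrinsics K: fx=759.2, fy=501.4, cx=304.7, cy=237.4
Marker side s = 0.089 m; corners in marker frame (Z=0):
  M0 = (-0.0445, +0.0445, 0)
  M1 = (+0.0445, +0.0445, 0)
  M2 = (+0.0445, -0.0445, 0)
  M3 = (-0.0445, -0.0445, 0)
Detected image corners:
  c0 = (74.733682, 102.407519) px
  c1 = (175.848489, 125.184879) px
  c2 = (205.865611, 60.240791) px
  c3 = (98.889964, 33.724968) px
Planar DLT: solve 8×8 A·h = b for H (H[2,2]=1):
  H  [+1218.04494 -203.96942 +139.23118]
  H  [+305.23641 +808.80099 +81.66773]
  H  [+0.36059 +0.72679 +1.00000]
B = K⁻¹H; ‖b₁‖=1.566048, ‖b₂‖=1.566048; λ = 2/(‖b₁‖+‖b₂‖) = 0.638550, sign → tz>0 ⇒ λ=+0.638550
r₁ = λ·B[:,0] = (+0.93207,+0.27971,+0.23025); r₂ = λ·B[:,1] = (-0.35782,+0.81030,+0.46409)
r₃ = r₁×r₂ = (-0.05676,-0.51495,+0.85534); SVD([r₁ r₂ r₃]) → R = UVᵀ:
  R  [+0.93207 -0.35782 -0.05676]
  R  [+0.27971 +0.81030 -0.51495]
  R  [+0.23025 +0.46409 +0.85534]
t = (-0.13917, -0.19833, +0.63855) m
tr R = 2.597700; θ = arccos((tr R − 1)/2) = 0.645415 rad = 36.980°
axis k = ((R−Rᵀ)₃₂, (R−Rᵀ)₁₃, (R−Rᵀ)₂₁) / (2 sinθ) = (+0.813798, -0.238574, +0.529920)
rvec = θ·k = (+0.525238, -0.153979, +0.342018)

rvec=(0.5252, -0.1540, 0.3420) tvec=(-0.1392, -0.1983, 0.6385)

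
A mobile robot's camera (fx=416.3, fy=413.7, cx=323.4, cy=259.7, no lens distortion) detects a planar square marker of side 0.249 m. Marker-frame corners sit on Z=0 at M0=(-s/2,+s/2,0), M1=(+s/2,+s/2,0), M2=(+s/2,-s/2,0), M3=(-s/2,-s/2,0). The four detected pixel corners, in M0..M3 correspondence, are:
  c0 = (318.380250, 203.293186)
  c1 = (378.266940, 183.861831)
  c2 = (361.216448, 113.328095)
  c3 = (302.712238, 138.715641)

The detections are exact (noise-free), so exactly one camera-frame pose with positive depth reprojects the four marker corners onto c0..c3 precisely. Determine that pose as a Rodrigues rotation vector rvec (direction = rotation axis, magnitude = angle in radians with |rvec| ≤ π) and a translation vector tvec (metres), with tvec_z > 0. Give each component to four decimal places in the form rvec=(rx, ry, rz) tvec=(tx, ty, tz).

rvec=(0.0707, 0.5492, -0.2291) tvec=(0.0552, -0.3573, 1.4872)

Intrinsics K: fx=416.3, fy=413.7, cx=323.4, cy=259.7
Marker side s = 0.249 m; corners in marker frame (Z=0):
  M0 = (-0.1245, +0.1245, 0)
  M1 = (+0.1245, +0.1245, 0)
  M2 = (+0.1245, -0.1245, 0)
  M3 = (-0.1245, -0.1245, 0)
Detected image corners:
  c0 = (318.380250, 203.293186) px
  c1 = (378.266940, 183.861831) px
  c2 = (361.216448, 113.328095) px
  c3 = (302.712238, 138.715641) px
Planar DLT: solve 8×8 A·h = b for H (H[2,2]=1):
  H  [+117.71392 +66.84343 +338.84753]
  H  [-146.37771 +271.37695 +160.30756]
  H  [-0.35285 +0.00372 +1.00000]
B = K⁻¹H; ‖b₁‖=0.672399, ‖b₂‖=0.672399; λ = 2/(‖b₁‖+‖b₂‖) = 1.487213, sign → tz>0 ⇒ λ=+1.487213
r₁ = λ·B[:,0] = (+0.82819,-0.19679,-0.52476); r₂ = λ·B[:,1] = (+0.23450,+0.97210,+0.00553)
r₃ = r₁×r₂ = (+0.50904,-0.12764,+0.85123); SVD([r₁ r₂ r₃]) → R = UVᵀ:
  R  [+0.82819 +0.23450 +0.50904]
  R  [-0.19679 +0.97210 -0.12764]
  R  [-0.52476 +0.00553 +0.85123]
t = (+0.05519, -0.35731, +1.48721) m
tr R = 2.651518; θ = arccos((tr R − 1)/2) = 0.599250 rad = 34.334°
axis k = ((R−Rᵀ)₃₂, (R−Rᵀ)₁₃, (R−Rᵀ)₂₁) / (2 sinθ) = (+0.118055, +0.916452, -0.382334)
rvec = θ·k = (+0.070744, +0.549183, -0.229113)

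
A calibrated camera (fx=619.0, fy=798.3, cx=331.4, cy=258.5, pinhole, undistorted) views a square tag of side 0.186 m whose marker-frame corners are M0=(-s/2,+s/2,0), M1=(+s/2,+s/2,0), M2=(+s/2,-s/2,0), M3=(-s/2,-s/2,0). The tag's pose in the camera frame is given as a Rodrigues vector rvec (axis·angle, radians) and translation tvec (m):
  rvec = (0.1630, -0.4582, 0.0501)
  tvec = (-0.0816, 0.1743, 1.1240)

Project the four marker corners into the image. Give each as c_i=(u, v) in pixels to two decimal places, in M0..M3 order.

Intrinsics K: fx=619.0, fy=798.3, cx=331.4, cy=258.5
Marker side s = 0.186 m; corners in marker frame (Z=0):
  M0 = (-0.0930, +0.0930, 0)
  M1 = (+0.0930, +0.0930, 0)
  M2 = (+0.0930, -0.0930, 0)
  M3 = (-0.0930, -0.0930, 0)
rvec = (0.1630, -0.4582, 0.0501), |rvec| = θ = 0.48890 rad = 28.012°
Rodrigues: sinθ=0.46966, 1−cosθ=0.11715; R = I + sinθ·[k]× + (1−cosθ)·[k]×²:
    [+0.89587 -0.08473 -0.43616]
    [+0.01152 +0.98575 -0.16783]
    [+0.44417 +0.14533 +0.88408]
t = (-0.0816, 0.1743, 1.1240) m
M0: Pc = R·M0+t = (-0.17280, +0.26490, +1.09621); u = 619.0·(-0.17280)/1.09621 + 331.4 = 233.8266, v = 798.3·(+0.26490)/1.09621 + 258.5 = 451.4122
M1: Pc = R·M1+t = (-0.00616, +0.26705, +1.17882); u = 619.0·(-0.00616)/1.17882 + 331.4 = 328.1632, v = 798.3·(+0.26705)/1.17882 + 258.5 = 439.3438
M2: Pc = R·M2+t = (+0.00960, +0.08370, +1.15179); u = 619.0·(+0.00960)/1.15179 + 331.4 = 336.5572, v = 798.3·(+0.08370)/1.15179 + 258.5 = 316.5099
M3: Pc = R·M3+t = (-0.15704, +0.08155, +1.06918); u = 619.0·(-0.15704)/1.06918 + 331.4 = 240.4841, v = 798.3·(+0.08155)/1.06918 + 258.5 = 319.3921

c0=(233.83, 451.41) c1=(328.16, 439.34) c2=(336.56, 316.51) c3=(240.48, 319.39)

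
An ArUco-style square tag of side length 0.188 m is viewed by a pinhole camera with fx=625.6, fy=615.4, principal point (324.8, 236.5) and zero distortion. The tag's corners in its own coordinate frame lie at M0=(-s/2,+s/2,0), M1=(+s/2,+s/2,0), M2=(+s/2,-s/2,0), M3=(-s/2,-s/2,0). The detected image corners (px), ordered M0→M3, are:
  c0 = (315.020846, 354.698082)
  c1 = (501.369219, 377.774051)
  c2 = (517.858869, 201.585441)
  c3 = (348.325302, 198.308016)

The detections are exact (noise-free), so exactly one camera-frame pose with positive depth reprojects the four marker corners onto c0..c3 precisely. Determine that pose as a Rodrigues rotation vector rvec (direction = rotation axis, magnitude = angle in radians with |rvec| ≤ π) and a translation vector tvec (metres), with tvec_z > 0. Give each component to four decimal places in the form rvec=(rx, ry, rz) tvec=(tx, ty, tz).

Intrinsics K: fx=625.6, fy=615.4, cx=324.8, cy=236.5
Marker side s = 0.188 m; corners in marker frame (Z=0):
  M0 = (-0.0940, +0.0940, 0)
  M1 = (+0.0940, +0.0940, 0)
  M2 = (+0.0940, -0.0940, 0)
  M3 = (-0.0940, -0.0940, 0)
Detected image corners:
  c0 = (315.020846, 354.698082) px
  c1 = (501.369219, 377.774051) px
  c2 = (517.858869, 201.585441) px
  c3 = (348.325302, 198.308016) px
Planar DLT: solve 8×8 A·h = b for H (H[2,2]=1):
  H  [+697.13310 -380.87741 +416.41891]
  H  [-98.97044 +716.06973 +278.15758]
  H  [-0.58697 -0.58477 +1.00000]
B = K⁻¹H; ‖b₁‖=1.537050, ‖b₂‖=1.537050; λ = 2/(‖b₁‖+‖b₂‖) = 0.650597, sign → tz>0 ⇒ λ=+0.650597
r₁ = λ·B[:,0] = (+0.92325,+0.04213,-0.38188); r₂ = λ·B[:,1] = (-0.19857,+0.90323,-0.38045)
r₃ = r₁×r₂ = (+0.32890,+0.42708,+0.84228); SVD([r₁ r₂ r₃]) → R = UVᵀ:
  R  [+0.92325 -0.19857 +0.32890]
  R  [+0.04213 +0.90323 +0.42708]
  R  [-0.38188 -0.38045 +0.84228]
t = (+0.09528, +0.04404, +0.65060) m
tr R = 2.668760; θ = arccos((tr R − 1)/2) = 0.583790 rad = 33.449°
axis k = ((R−Rᵀ)₃₂, (R−Rᵀ)₁₃, (R−Rᵀ)₂₁) / (2 sinθ) = (-0.732532, +0.644765, +0.218346)
rvec = θ·k = (-0.427645, +0.376407, +0.127468)

rvec=(-0.4276, 0.3764, 0.1275) tvec=(0.0953, 0.0440, 0.6506)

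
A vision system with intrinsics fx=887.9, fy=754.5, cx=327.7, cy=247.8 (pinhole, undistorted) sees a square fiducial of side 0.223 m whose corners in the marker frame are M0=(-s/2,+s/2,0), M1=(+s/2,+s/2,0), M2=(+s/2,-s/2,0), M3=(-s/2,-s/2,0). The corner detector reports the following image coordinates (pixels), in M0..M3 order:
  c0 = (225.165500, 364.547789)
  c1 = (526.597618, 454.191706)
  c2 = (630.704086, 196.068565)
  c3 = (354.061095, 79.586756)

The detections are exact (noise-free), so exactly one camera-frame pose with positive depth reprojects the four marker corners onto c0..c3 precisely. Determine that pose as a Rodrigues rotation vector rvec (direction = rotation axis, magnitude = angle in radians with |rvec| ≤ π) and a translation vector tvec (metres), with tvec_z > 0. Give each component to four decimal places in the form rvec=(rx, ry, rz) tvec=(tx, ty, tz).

rvec=(-0.0473, -0.3179, 0.3741) tvec=(0.0757, 0.0200, 0.5803)

Intrinsics K: fx=887.9, fy=754.5, cx=327.7, cy=247.8
Marker side s = 0.223 m; corners in marker frame (Z=0):
  M0 = (-0.1115, +0.1115, 0)
  M1 = (+0.1115, +0.1115, 0)
  M2 = (+0.1115, -0.1115, 0)
  M3 = (-0.1115, -0.1115, 0)
Detected image corners:
  c0 = (225.165500, 364.547789) px
  c1 = (526.597618, 454.191706) px
  c2 = (630.704086, 196.068565) px
  c3 = (354.061095, 79.586756) px
Planar DLT: solve 8×8 A·h = b for H (H[2,2]=1):
  H  [+1516.86858 -596.80650 +443.52647]
  H  [+603.17371 +1165.37717 +273.83068]
  H  [+0.51100 -0.17863 +1.00000]
B = K⁻¹H; ‖b₁‖=1.723306, ‖b₂‖=1.723306; λ = 2/(‖b₁‖+‖b₂‖) = 0.580280, sign → tz>0 ⇒ λ=+0.580280
r₁ = λ·B[:,0] = (+0.88190,+0.36651,+0.29653); r₂ = λ·B[:,1] = (-0.35178,+0.93033,-0.10365)
r₃ = r₁×r₂ = (-0.31385,-0.01290,+0.94938); SVD([r₁ r₂ r₃]) → R = UVᵀ:
  R  [+0.88190 -0.35178 -0.31385]
  R  [+0.36651 +0.93033 -0.01290]
  R  [+0.29653 -0.10365 +0.94938]
t = (+0.07570, +0.02002, +0.58028) m
tr R = 2.761607; θ = arccos((tr R − 1)/2) = 0.493240 rad = 28.261°
axis k = ((R−Rᵀ)₃₂, (R−Rᵀ)₁₃, (R−Rᵀ)₂₁) / (2 sinθ) = (-0.095835, -0.644565, +0.758520)
rvec = θ·k = (-0.047269, -0.317925, +0.374132)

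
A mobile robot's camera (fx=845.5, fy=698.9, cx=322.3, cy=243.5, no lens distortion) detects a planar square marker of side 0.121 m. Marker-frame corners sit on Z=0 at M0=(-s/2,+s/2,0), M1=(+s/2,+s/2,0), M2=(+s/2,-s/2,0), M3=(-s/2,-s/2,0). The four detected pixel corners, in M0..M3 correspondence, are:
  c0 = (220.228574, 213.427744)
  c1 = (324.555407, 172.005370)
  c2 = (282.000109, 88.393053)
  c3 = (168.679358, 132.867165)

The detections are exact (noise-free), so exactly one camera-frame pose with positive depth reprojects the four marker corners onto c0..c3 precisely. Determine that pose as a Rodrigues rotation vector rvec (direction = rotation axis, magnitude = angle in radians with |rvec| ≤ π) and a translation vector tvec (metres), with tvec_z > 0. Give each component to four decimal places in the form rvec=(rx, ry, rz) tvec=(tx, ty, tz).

Intrinsics K: fx=845.5, fy=698.9, cx=322.3, cy=243.5
Marker side s = 0.121 m; corners in marker frame (Z=0):
  M0 = (-0.0605, +0.0605, 0)
  M1 = (+0.0605, +0.0605, 0)
  M2 = (+0.0605, -0.0605, 0)
  M3 = (-0.0605, -0.0605, 0)
Detected image corners:
  c0 = (220.228574, 213.427744) px
  c1 = (324.555407, 172.005370) px
  c2 = (282.000109, 88.393053) px
  c3 = (168.679358, 132.867165) px
Planar DLT: solve 8×8 A·h = b for H (H[2,2]=1):
  H  [+908.04565 +554.35468 +249.94743]
  H  [-348.23742 +779.34868 +153.27239]
  H  [+0.04087 +0.66536 +1.00000]
B = K⁻¹H; ‖b₁‖=1.176661, ‖b₂‖=1.176661; λ = 2/(‖b₁‖+‖b₂‖) = 0.849862, sign → tz>0 ⇒ λ=+0.849862
r₁ = λ·B[:,0] = (+0.89949,-0.43556,+0.03474); r₂ = λ·B[:,1] = (+0.34166,+0.75068,+0.56546)
r₃ = r₁×r₂ = (-0.27237,-0.49676,+0.82404); SVD([r₁ r₂ r₃]) → R = UVᵀ:
  R  [+0.89949 +0.34166 -0.27237]
  R  [-0.43556 +0.75068 -0.49676]
  R  [+0.03474 +0.56546 +0.82404]
t = (-0.07273, -0.10972, +0.84986) m
tr R = 2.474210; θ = arccos((tr R − 1)/2) = 0.742020 rad = 42.515°
axis k = ((R−Rᵀ)₃₂, (R−Rᵀ)₁₃, (R−Rᵀ)₂₁) / (2 sinθ) = (+0.785926, -0.227221, -0.575057)
rvec = θ·k = (+0.583173, -0.168603, -0.426704)

rvec=(0.5832, -0.1686, -0.4267) tvec=(-0.0727, -0.1097, 0.8499)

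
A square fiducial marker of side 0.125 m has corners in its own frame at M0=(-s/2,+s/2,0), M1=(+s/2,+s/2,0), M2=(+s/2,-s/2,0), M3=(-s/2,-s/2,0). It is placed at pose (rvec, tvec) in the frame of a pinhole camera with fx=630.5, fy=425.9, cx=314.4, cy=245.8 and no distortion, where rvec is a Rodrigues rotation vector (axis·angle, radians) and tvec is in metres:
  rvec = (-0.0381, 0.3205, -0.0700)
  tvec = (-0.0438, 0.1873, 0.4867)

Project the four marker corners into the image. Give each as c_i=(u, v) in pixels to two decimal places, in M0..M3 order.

c0=(190.31, 460.99) c1=(340.60, 470.58) c2=(329.75, 354.80) c3=(182.08, 354.23)

Intrinsics K: fx=630.5, fy=425.9, cx=314.4, cy=245.8
Marker side s = 0.125 m; corners in marker frame (Z=0):
  M0 = (-0.0625, +0.0625, 0)
  M1 = (+0.0625, +0.0625, 0)
  M2 = (+0.0625, -0.0625, 0)
  M3 = (-0.0625, -0.0625, 0)
rvec = (-0.0381, 0.3205, -0.0700), |rvec| = θ = 0.33026 rad = 18.923°
Rodrigues: sinθ=0.32429, 1−cosθ=0.05404; R = I + sinθ·[k]× + (1−cosθ)·[k]×²:
    [+0.94668 +0.06268 +0.31603]
    [-0.07478 +0.99685 +0.02630]
    [-0.31338 -0.04853 +0.94839]
t = (-0.0438, 0.1873, 0.4867) m
M0: Pc = R·M0+t = (-0.09905, +0.25428, +0.50325); u = 630.5·(-0.09905)/0.50325 + 314.4 = 190.3060, v = 425.9·(+0.25428)/0.50325 + 245.8 = 460.9932
M1: Pc = R·M1+t = (+0.01929, +0.24493, +0.46408); u = 630.5·(+0.01929)/0.46408 + 314.4 = 340.6007, v = 425.9·(+0.24493)/0.46408 + 245.8 = 470.5786
M2: Pc = R·M2+t = (+0.01145, +0.12032, +0.47015); u = 630.5·(+0.01145)/0.47015 + 314.4 = 329.7547, v = 425.9·(+0.12032)/0.47015 + 245.8 = 354.7988
M3: Pc = R·M3+t = (-0.10689, +0.12967, +0.50932); u = 630.5·(-0.10689)/0.50932 + 314.4 = 182.0841, v = 425.9·(+0.12967)/0.50932 + 245.8 = 354.2325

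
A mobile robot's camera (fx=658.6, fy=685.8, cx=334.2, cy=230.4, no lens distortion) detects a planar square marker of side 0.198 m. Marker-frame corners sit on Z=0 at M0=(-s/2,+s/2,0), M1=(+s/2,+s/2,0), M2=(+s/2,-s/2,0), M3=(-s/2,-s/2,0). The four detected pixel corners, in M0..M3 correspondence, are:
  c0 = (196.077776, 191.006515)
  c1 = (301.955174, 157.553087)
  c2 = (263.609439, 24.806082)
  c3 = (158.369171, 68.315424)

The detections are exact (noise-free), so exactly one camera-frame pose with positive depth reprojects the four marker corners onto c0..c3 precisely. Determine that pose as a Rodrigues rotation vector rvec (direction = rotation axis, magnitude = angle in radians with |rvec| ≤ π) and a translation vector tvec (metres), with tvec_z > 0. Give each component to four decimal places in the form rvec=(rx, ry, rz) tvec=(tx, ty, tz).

Intrinsics K: fx=658.6, fy=685.8, cx=334.2, cy=230.4
Marker side s = 0.198 m; corners in marker frame (Z=0):
  M0 = (-0.0990, +0.0990, 0)
  M1 = (+0.0990, +0.0990, 0)
  M2 = (+0.0990, -0.0990, 0)
  M3 = (-0.0990, -0.0990, 0)
Detected image corners:
  c0 = (196.077776, 191.006515) px
  c1 = (301.955174, 157.553087) px
  c2 = (263.609439, 24.806082) px
  c3 = (158.369171, 68.315424) px
Planar DLT: solve 8×8 A·h = b for H (H[2,2]=1):
  H  [+448.73061 +215.39536 +228.27674]
  H  [-234.61891 +655.35574 +111.76247]
  H  [-0.36700 +0.10173 +1.00000]
B = K⁻¹H; ‖b₁‖=0.967082, ‖b₂‖=0.967082; λ = 2/(‖b₁‖+‖b₂‖) = 1.034039, sign → tz>0 ⇒ λ=+1.034039
r₁ = λ·B[:,0] = (+0.89710,-0.22626,-0.37949); r₂ = λ·B[:,1] = (+0.28481,+0.95280,+0.10519)
r₃ = r₁×r₂ = (+0.33778,-0.20245,+0.91920); SVD([r₁ r₂ r₃]) → R = UVᵀ:
  R  [+0.89710 +0.28481 +0.33778]
  R  [-0.22626 +0.95280 -0.20245]
  R  [-0.37949 +0.10519 +0.91920]
t = (-0.16631, -0.17888, +1.03404) m
tr R = 2.769094; θ = arccos((tr R − 1)/2) = 0.485274 rad = 27.804°
axis k = ((R−Rᵀ)₃₂, (R−Rᵀ)₁₃, (R−Rᵀ)₂₁) / (2 sinθ) = (+0.329762, +0.768859, -0.547825)
rvec = θ·k = (+0.160025, +0.373108, -0.265845)

rvec=(0.1600, 0.3731, -0.2658) tvec=(-0.1663, -0.1789, 1.0340)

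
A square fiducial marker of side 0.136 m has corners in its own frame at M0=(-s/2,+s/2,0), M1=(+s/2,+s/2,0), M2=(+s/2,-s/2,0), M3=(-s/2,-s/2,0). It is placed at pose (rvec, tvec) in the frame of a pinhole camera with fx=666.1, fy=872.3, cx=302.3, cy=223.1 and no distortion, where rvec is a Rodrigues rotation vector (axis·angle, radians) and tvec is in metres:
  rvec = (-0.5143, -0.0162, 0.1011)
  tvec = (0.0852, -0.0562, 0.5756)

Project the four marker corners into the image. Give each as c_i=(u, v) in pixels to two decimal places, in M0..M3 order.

c0=(316.12, 216.40) c1=(482.60, 238.42) c2=(476.54, 67.92) c3=(328.34, 48.69)

Intrinsics K: fx=666.1, fy=872.3, cx=302.3, cy=223.1
Marker side s = 0.136 m; corners in marker frame (Z=0):
  M0 = (-0.0680, +0.0680, 0)
  M1 = (+0.0680, +0.0680, 0)
  M2 = (+0.0680, -0.0680, 0)
  M3 = (-0.0680, -0.0680, 0)
rvec = (-0.5143, -0.0162, 0.1011), |rvec| = θ = 0.52439 rad = 30.046°
Rodrigues: sinθ=0.50069, 1−cosθ=0.13437; R = I + sinθ·[k]× + (1−cosθ)·[k]×²:
    [+0.99488 -0.09246 -0.04088]
    [+0.10060 +0.86576 +0.49025]
    [-0.00994 -0.49185 +0.87062]
t = (0.0852, -0.0562, 0.5756) m
M0: Pc = R·M0+t = (+0.01126, -0.00417, +0.54283); u = 666.1·(+0.01126)/0.54283 + 302.3 = 316.1184, v = 872.3·(-0.00417)/0.54283 + 223.1 = 216.3999
M1: Pc = R·M1+t = (+0.14656, +0.00951, +0.54148); u = 666.1·(+0.14656)/0.54148 + 302.3 = 482.5964, v = 872.3·(+0.00951)/0.54148 + 223.1 = 238.4239
M2: Pc = R·M2+t = (+0.15914, -0.10823, +0.60837); u = 666.1·(+0.15914)/0.60837 + 302.3 = 476.5400, v = 872.3·(-0.10823)/0.60837 + 223.1 = 67.9156
M3: Pc = R·M3+t = (+0.02384, -0.12191, +0.60972); u = 666.1·(+0.02384)/0.60972 + 302.3 = 328.3395, v = 872.3·(-0.12191)/0.60972 + 223.1 = 48.6859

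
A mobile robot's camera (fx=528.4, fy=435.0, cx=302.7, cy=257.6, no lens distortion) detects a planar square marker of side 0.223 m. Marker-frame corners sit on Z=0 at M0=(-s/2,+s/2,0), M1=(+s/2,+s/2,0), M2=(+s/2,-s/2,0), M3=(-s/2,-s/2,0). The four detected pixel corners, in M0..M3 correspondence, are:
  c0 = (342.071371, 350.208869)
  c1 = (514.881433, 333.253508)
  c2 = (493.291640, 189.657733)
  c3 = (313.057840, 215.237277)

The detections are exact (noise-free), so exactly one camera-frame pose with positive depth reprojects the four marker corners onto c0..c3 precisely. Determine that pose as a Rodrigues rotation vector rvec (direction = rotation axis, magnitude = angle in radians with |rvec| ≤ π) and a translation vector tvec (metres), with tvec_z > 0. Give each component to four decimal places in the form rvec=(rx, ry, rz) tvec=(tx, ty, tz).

Intrinsics K: fx=528.4, fy=435.0, cx=302.7, cy=257.6
Marker side s = 0.223 m; corners in marker frame (Z=0):
  M0 = (-0.1115, +0.1115, 0)
  M1 = (+0.1115, +0.1115, 0)
  M2 = (+0.1115, -0.1115, 0)
  M3 = (-0.1115, -0.1115, 0)
Detected image corners:
  c0 = (342.071371, 350.208869) px
  c1 = (514.881433, 333.253508) px
  c2 = (493.291640, 189.657733) px
  c3 = (313.057840, 215.237277) px
Planar DLT: solve 8×8 A·h = b for H (H[2,2]=1):
  H  [+689.89587 +206.84809 +413.74419]
  H  [-161.15077 +684.87657 +274.11356]
  H  [-0.24353 +0.22350 +1.00000]
B = K⁻¹H; ‖b₁‖=1.482880, ‖b₂‖=1.482880; λ = 2/(‖b₁‖+‖b₂‖) = 0.674363, sign → tz>0 ⇒ λ=+0.674363
r₁ = λ·B[:,0] = (+0.97455,-0.15257,-0.16423); r₂ = λ·B[:,1] = (+0.17765,+0.97248,+0.15072)
r₃ = r₁×r₂ = (+0.13672,-0.17606,+0.97484); SVD([r₁ r₂ r₃]) → R = UVᵀ:
  R  [+0.97455 +0.17765 +0.13672]
  R  [-0.15257 +0.97248 -0.17606]
  R  [-0.16423 +0.15072 +0.97484]
t = (+0.14172, +0.02560, +0.67436) m
tr R = 2.921875; θ = arccos((tr R − 1)/2) = 0.280426 rad = 16.067°
axis k = ((R−Rᵀ)₃₂, (R−Rᵀ)₁₃, (R−Rᵀ)₂₁) / (2 sinθ) = (+0.590349, +0.543686, -0.596568)
rvec = θ·k = (+0.165549, +0.152463, -0.167293)

rvec=(0.1655, 0.1525, -0.1673) tvec=(0.1417, 0.0256, 0.6744)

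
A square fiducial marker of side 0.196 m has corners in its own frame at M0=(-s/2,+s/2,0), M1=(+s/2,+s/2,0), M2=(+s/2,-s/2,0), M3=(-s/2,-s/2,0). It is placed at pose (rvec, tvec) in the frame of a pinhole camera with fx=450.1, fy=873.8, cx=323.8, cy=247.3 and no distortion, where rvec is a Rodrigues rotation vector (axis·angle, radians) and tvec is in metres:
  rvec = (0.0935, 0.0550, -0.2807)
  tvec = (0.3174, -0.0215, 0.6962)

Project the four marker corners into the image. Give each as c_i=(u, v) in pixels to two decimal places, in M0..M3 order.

Intrinsics K: fx=450.1, fy=873.8, cx=323.8, cy=247.3
Marker side s = 0.196 m; corners in marker frame (Z=0):
  M0 = (-0.0980, +0.0980, 0)
  M1 = (+0.0980, +0.0980, 0)
  M2 = (+0.0980, -0.0980, 0)
  M3 = (-0.0980, -0.0980, 0)
rvec = (0.0935, 0.0550, -0.2807), |rvec| = θ = 0.30093 rad = 17.242°
Rodrigues: sinθ=0.29641, 1−cosθ=0.04494; R = I + sinθ·[k]× + (1−cosθ)·[k]×²:
    [+0.95940 +0.27903 +0.04115]
    [-0.27393 +0.95656 -0.09976]
    [-0.06720 +0.08443 +0.99416]
t = (0.3174, -0.0215, 0.6962) m
M0: Pc = R·M0+t = (+0.25072, +0.09909, +0.71106); u = 450.1·(+0.25072)/0.71106 + 323.8 = 482.5081, v = 873.8·(+0.09909)/0.71106 + 247.3 = 369.0666
M1: Pc = R·M1+t = (+0.43877, +0.04540, +0.69789); u = 450.1·(+0.43877)/0.69789 + 323.8 = 606.7802, v = 873.8·(+0.04540)/0.69789 + 247.3 = 304.1409
M2: Pc = R·M2+t = (+0.38408, -0.14209, +0.68134); u = 450.1·(+0.38408)/0.68134 + 323.8 = 577.5242, v = 873.8·(-0.14209)/0.68134 + 247.3 = 65.0757
M3: Pc = R·M3+t = (+0.19603, -0.08840, +0.69451); u = 450.1·(+0.19603)/0.69451 + 323.8 = 450.8458, v = 873.8·(-0.08840)/0.69451 + 247.3 = 136.0821

c0=(482.51, 369.07) c1=(606.78, 304.14) c2=(577.52, 65.08) c3=(450.85, 136.08)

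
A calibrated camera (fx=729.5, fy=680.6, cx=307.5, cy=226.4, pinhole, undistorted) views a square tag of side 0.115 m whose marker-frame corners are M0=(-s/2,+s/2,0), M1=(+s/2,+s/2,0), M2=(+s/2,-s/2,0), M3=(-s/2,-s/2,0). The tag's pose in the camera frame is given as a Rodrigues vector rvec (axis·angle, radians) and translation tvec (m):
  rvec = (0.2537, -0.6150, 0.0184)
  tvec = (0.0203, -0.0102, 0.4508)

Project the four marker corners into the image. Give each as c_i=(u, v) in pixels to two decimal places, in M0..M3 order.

c0=(253.32, 303.52) c1=(398.52, 284.15) c2=(420.09, 126.23) c3=(268.91, 121.16)

Intrinsics K: fx=729.5, fy=680.6, cx=307.5, cy=226.4
Marker side s = 0.115 m; corners in marker frame (Z=0):
  M0 = (-0.0575, +0.0575, 0)
  M1 = (+0.0575, +0.0575, 0)
  M2 = (+0.0575, -0.0575, 0)
  M3 = (-0.0575, -0.0575, 0)
rvec = (0.2537, -0.6150, 0.0184), |rvec| = θ = 0.66553 rad = 38.132°
Rodrigues: sinθ=0.61747, 1−cosθ=0.21341; R = I + sinθ·[k]× + (1−cosθ)·[k]×²:
    [+0.81760 -0.09225 -0.56835]
    [-0.05810 +0.96883 -0.24083]
    [+0.57284 +0.22993 +0.78675]
t = (0.0203, -0.0102, 0.4508) m
M0: Pc = R·M0+t = (-0.03202, +0.04885, +0.43108); u = 729.5·(-0.03202)/0.43108 + 307.5 = 253.3203, v = 680.6·(+0.04885)/0.43108 + 226.4 = 303.5227
M1: Pc = R·M1+t = (+0.06201, +0.04217, +0.49696); u = 729.5·(+0.06201)/0.49696 + 307.5 = 398.5231, v = 680.6·(+0.04217)/0.49696 + 226.4 = 284.1482
M2: Pc = R·M2+t = (+0.07262, -0.06925, +0.47052); u = 729.5·(+0.07262)/0.47052 + 307.5 = 420.0858, v = 680.6·(-0.06925)/0.47052 + 226.4 = 126.2327
M3: Pc = R·M3+t = (-0.02141, -0.06257, +0.40464); u = 729.5·(-0.02141)/0.40464 + 307.5 = 268.9050, v = 680.6·(-0.06257)/0.40464 + 226.4 = 121.1640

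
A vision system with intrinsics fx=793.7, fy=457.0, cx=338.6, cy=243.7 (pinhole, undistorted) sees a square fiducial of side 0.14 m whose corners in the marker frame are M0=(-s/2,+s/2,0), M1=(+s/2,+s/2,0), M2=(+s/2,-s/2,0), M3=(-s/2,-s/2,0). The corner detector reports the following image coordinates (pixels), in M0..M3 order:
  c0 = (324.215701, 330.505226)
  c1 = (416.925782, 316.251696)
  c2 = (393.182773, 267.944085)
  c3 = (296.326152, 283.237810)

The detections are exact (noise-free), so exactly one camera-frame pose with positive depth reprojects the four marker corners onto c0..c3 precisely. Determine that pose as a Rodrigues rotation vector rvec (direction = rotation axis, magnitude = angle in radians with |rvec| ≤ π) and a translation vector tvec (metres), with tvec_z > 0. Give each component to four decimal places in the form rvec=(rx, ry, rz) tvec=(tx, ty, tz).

Intrinsics K: fx=793.7, fy=457.0, cx=338.6, cy=243.7
Marker side s = 0.14 m; corners in marker frame (Z=0):
  M0 = (-0.0700, +0.0700, 0)
  M1 = (+0.0700, +0.0700, 0)
  M2 = (+0.0700, -0.0700, 0)
  M3 = (-0.0700, -0.0700, 0)
Detected image corners:
  c0 = (324.215701, 330.505226) px
  c1 = (416.925782, 316.251696) px
  c2 = (393.182773, 267.944085) px
  c3 = (296.326152, 283.237810) px
Planar DLT: solve 8×8 A·h = b for H (H[2,2]=1):
  H  [+657.26288 +301.51155 +357.77817]
  H  [-121.70342 +439.33848 +300.06017]
  H  [-0.05430 +0.32727 +1.00000]
B = K⁻¹H; ‖b₁‖=0.885403, ‖b₂‖=0.885403; λ = 2/(‖b₁‖+‖b₂‖) = 1.129430, sign → tz>0 ⇒ λ=+1.129430
r₁ = λ·B[:,0] = (+0.96144,-0.26807,-0.06133); r₂ = λ·B[:,1] = (+0.27136,+0.88867,+0.36963)
r₃ = r₁×r₂ = (-0.04459,-0.37202,+0.92715); SVD([r₁ r₂ r₃]) → R = UVᵀ:
  R  [+0.96144 +0.27136 -0.04459]
  R  [-0.26807 +0.88867 -0.37202]
  R  [-0.06133 +0.36963 +0.92715]
t = (+0.02729, +0.13929, +1.12943) m
tr R = 2.777268; θ = arccos((tr R − 1)/2) = 0.476439 rad = 27.298°
axis k = ((R−Rᵀ)₃₂, (R−Rᵀ)₁₃, (R−Rᵀ)₂₁) / (2 sinθ) = (+0.808576, +0.018255, -0.588108)
rvec = θ·k = (+0.385237, +0.008698, -0.280197)

rvec=(0.3852, 0.0087, -0.2802) tvec=(0.0273, 0.1393, 1.1294)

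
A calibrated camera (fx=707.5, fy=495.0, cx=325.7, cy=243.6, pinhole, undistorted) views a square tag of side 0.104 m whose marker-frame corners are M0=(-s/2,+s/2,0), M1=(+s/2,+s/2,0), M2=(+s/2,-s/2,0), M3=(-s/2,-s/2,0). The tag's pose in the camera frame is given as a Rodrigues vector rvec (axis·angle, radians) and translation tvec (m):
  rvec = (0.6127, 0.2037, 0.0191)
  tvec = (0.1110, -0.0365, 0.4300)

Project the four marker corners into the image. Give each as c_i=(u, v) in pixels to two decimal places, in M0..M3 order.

Intrinsics K: fx=707.5, fy=495.0, cx=325.7, cy=243.6
Marker side s = 0.104 m; corners in marker frame (Z=0):
  M0 = (-0.0520, +0.0520, 0)
  M1 = (+0.0520, +0.0520, 0)
  M2 = (+0.0520, -0.0520, 0)
  M3 = (-0.0520, -0.0520, 0)
rvec = (0.6127, 0.2037, 0.0191), |rvec| = θ = 0.64596 rad = 37.011°
Rodrigues: sinθ=0.60196, 1−cosθ=0.20148; R = I + sinθ·[k]× + (1−cosθ)·[k]×²:
    [+0.97979 +0.04246 +0.19548]
    [+0.07806 +0.81856 -0.56909]
    [-0.18418 +0.57285 +0.79870]
t = (0.1110, -0.0365, 0.4300) m
M0: Pc = R·M0+t = (+0.06226, +0.00201, +0.46937); u = 707.5·(+0.06226)/0.46937 + 325.7 = 419.5466, v = 495.0·(+0.00201)/0.46937 + 243.6 = 245.7154
M1: Pc = R·M1+t = (+0.16416, +0.01012, +0.45021); u = 707.5·(+0.16416)/0.45021 + 325.7 = 583.6705, v = 495.0·(+0.01012)/0.45021 + 243.6 = 254.7316
M2: Pc = R·M2+t = (+0.15974, -0.07501, +0.39063); u = 707.5·(+0.15974)/0.39063 + 325.7 = 615.0155, v = 495.0·(-0.07501)/0.39063 + 243.6 = 148.5549
M3: Pc = R·M3+t = (+0.05784, -0.08312, +0.40979); u = 707.5·(+0.05784)/0.40979 + 325.7 = 425.5656, v = 495.0·(-0.08312)/0.40979 + 243.6 = 143.1908

c0=(419.55, 245.72) c1=(583.67, 254.73) c2=(615.02, 148.55) c3=(425.57, 143.19)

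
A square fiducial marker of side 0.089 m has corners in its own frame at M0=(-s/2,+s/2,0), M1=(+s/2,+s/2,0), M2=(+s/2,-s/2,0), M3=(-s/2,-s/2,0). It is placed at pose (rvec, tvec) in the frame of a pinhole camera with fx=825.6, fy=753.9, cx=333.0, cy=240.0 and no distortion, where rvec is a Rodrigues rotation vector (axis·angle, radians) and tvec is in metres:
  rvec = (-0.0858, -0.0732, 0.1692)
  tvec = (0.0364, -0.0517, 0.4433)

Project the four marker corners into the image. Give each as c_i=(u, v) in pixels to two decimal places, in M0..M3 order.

Intrinsics K: fx=825.6, fy=753.9, cx=333.0, cy=240.0
Marker side s = 0.089 m; corners in marker frame (Z=0):
  M0 = (-0.0445, +0.0445, 0)
  M1 = (+0.0445, +0.0445, 0)
  M2 = (+0.0445, -0.0445, 0)
  M3 = (-0.0445, -0.0445, 0)
rvec = (-0.0858, -0.0732, 0.1692), |rvec| = θ = 0.20334 rad = 11.651°
Rodrigues: sinθ=0.20194, 1−cosθ=0.02060; R = I + sinθ·[k]× + (1−cosθ)·[k]×²:
    [+0.98307 -0.16491 -0.07993]
    [+0.17117 +0.98207 +0.07904]
    [+0.06546 -0.09138 +0.99366]
t = (0.0364, -0.0517, 0.4433) m
M0: Pc = R·M0+t = (-0.01468, -0.01561, +0.43632); u = 825.6·(-0.01468)/0.43632 + 333.0 = 305.2137, v = 753.9·(-0.01561)/0.43632 + 240.0 = 213.0196
M1: Pc = R·M1+t = (+0.07281, -0.00038, +0.44215); u = 825.6·(+0.07281)/0.44215 + 333.0 = 468.9511, v = 753.9·(-0.00038)/0.44215 + 240.0 = 239.3501
M2: Pc = R·M2+t = (+0.08748, -0.08779, +0.45028); u = 825.6·(+0.08748)/0.45028 + 333.0 = 493.4057, v = 753.9·(-0.08779)/0.45028 + 240.0 = 93.0220
M3: Pc = R·M3+t = (-0.00001, -0.10302, +0.44445); u = 825.6·(-0.00001)/0.44445 + 333.0 = 332.9851, v = 753.9·(-0.10302)/0.44445 + 240.0 = 65.2552

c0=(305.21, 213.02) c1=(468.95, 239.35) c2=(493.41, 93.02) c3=(332.99, 65.26)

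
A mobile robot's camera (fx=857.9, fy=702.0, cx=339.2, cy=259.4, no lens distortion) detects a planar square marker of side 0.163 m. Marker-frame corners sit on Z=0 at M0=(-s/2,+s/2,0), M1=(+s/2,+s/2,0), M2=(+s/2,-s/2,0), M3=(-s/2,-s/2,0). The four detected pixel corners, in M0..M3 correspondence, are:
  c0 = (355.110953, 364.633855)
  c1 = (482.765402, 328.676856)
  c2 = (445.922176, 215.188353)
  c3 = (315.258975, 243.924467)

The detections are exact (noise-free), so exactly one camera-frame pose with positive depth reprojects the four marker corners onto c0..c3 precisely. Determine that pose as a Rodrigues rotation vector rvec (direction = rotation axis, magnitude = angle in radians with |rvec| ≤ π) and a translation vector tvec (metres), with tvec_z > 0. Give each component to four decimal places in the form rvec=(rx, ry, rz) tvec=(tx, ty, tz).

Intrinsics K: fx=857.9, fy=702.0, cx=339.2, cy=259.4
Marker side s = 0.163 m; corners in marker frame (Z=0):
  M0 = (-0.0815, +0.0815, 0)
  M1 = (+0.0815, +0.0815, 0)
  M2 = (+0.0815, -0.0815, 0)
  M3 = (-0.0815, -0.0815, 0)
Detected image corners:
  c0 = (355.110953, 364.633855) px
  c1 = (482.765402, 328.676856) px
  c2 = (445.922176, 215.188353) px
  c3 = (315.258975, 243.924467) px
Planar DLT: solve 8×8 A·h = b for H (H[2,2]=1):
  H  [+946.72190 +246.27362 +401.84080]
  H  [-87.25221 +725.84713 +287.73184]
  H  [+0.38612 +0.02827 +1.00000]
B = K⁻¹H; ‖b₁‖=1.060430, ‖b₂‖=1.060430; λ = 2/(‖b₁‖+‖b₂‖) = 0.943014, sign → tz>0 ⇒ λ=+0.943014
r₁ = λ·B[:,0] = (+0.89668,-0.25176,+0.36412); r₂ = λ·B[:,1] = (+0.26017,+0.96520,+0.02666)
r₃ = r₁×r₂ = (-0.35816,+0.07082,+0.93097); SVD([r₁ r₂ r₃]) → R = UVᵀ:
  R  [+0.89668 +0.26017 -0.35816]
  R  [-0.25176 +0.96520 +0.07082]
  R  [+0.36412 +0.02666 +0.93097]
t = (+0.06886, +0.03806, +0.94301) m
tr R = 2.792848; θ = arccos((tr R − 1)/2) = 0.459162 rad = 26.308°
axis k = ((R−Rᵀ)₃₂, (R−Rᵀ)₁₃, (R−Rᵀ)₂₁) / (2 sinθ) = (-0.049821, -0.814847, -0.577531)
rvec = θ·k = (-0.022876, -0.374147, -0.265180)

rvec=(-0.0229, -0.3741, -0.2652) tvec=(0.0689, 0.0381, 0.9430)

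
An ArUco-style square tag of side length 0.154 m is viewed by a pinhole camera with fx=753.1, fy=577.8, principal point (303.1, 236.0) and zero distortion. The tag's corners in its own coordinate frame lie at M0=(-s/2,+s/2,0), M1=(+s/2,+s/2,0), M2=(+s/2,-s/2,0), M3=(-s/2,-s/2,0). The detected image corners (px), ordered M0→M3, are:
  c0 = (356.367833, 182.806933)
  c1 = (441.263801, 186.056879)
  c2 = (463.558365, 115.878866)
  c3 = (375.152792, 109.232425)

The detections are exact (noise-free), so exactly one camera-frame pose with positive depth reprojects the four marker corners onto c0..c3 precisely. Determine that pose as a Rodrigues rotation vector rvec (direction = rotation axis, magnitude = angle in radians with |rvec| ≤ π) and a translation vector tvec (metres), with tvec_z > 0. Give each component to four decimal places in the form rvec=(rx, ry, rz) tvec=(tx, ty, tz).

Intrinsics K: fx=753.1, fy=577.8, cx=303.1, cy=236.0
Marker side s = 0.154 m; corners in marker frame (Z=0):
  M0 = (-0.0770, +0.0770, 0)
  M1 = (+0.0770, +0.0770, 0)
  M2 = (+0.0770, -0.0770, 0)
  M3 = (-0.0770, -0.0770, 0)
Detected image corners:
  c0 = (356.367833, 182.806933) px
  c1 = (441.263801, 186.056879) px
  c2 = (463.558365, 115.878866) px
  c3 = (375.152792, 109.232425) px
Planar DLT: solve 8×8 A·h = b for H (H[2,2]=1):
  H  [+678.60146 +1.51732 +409.77226]
  H  [+74.03869 +515.54272 +149.46206]
  H  [+0.28411 +0.33035 +1.00000]
B = K⁻¹H; ‖b₁‖=0.836548, ‖b₂‖=0.836548; λ = 2/(‖b₁‖+‖b₂‖) = 1.195389, sign → tz>0 ⇒ λ=+1.195389
r₁ = λ·B[:,0] = (+0.94045,+0.01446,+0.33962); r₂ = λ·B[:,1] = (-0.15653,+0.90529,+0.39490)
r₃ = r₁×r₂ = (-0.30174,-0.42454,+0.85365); SVD([r₁ r₂ r₃]) → R = UVᵀ:
  R  [+0.94045 -0.15653 -0.30174]
  R  [+0.01446 +0.90529 -0.42454]
  R  [+0.33962 +0.39490 +0.85365]
t = (+0.16932, -0.17904, +1.19539) m
tr R = 2.699394; θ = arccos((tr R − 1)/2) = 0.555386 rad = 31.821°
axis k = ((R−Rᵀ)₃₂, (R−Rᵀ)₁₃, (R−Rᵀ)₂₁) / (2 sinθ) = (+0.777056, -0.608189, +0.162143)
rvec = θ·k = (+0.431566, -0.337780, +0.090052)

rvec=(0.4316, -0.3378, 0.0901) tvec=(0.1693, -0.1790, 1.1954)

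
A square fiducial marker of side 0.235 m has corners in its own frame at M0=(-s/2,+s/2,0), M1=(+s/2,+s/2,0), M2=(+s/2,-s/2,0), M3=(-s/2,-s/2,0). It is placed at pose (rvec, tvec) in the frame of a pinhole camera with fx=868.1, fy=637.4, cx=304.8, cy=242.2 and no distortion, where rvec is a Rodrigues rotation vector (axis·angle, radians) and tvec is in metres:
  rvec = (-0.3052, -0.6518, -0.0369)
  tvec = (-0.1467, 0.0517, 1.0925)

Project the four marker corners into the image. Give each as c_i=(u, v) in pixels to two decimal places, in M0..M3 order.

c0=(107.50, 343.04) c1=(275.64, 338.56) c2=(255.15, 213.78) c3=(94.30, 201.23)

Intrinsics K: fx=868.1, fy=637.4, cx=304.8, cy=242.2
Marker side s = 0.235 m; corners in marker frame (Z=0):
  M0 = (-0.1175, +0.1175, 0)
  M1 = (+0.1175, +0.1175, 0)
  M2 = (+0.1175, -0.1175, 0)
  M3 = (-0.1175, -0.1175, 0)
rvec = (-0.3052, -0.6518, -0.0369), |rvec| = θ = 0.72066 rad = 41.291°
Rodrigues: sinθ=0.65988, 1−cosθ=0.24863; R = I + sinθ·[k]× + (1−cosθ)·[k]×²:
    [+0.79596 +0.12902 -0.59144]
    [+0.06145 +0.95476 +0.29097]
    [+0.60222 -0.26795 +0.75202]
t = (-0.1467, 0.0517, 1.0925) m
M0: Pc = R·M0+t = (-0.22507, +0.15666, +0.99026); u = 868.1·(-0.22507)/0.99026 + 304.8 = 107.4980, v = 637.4·(+0.15666)/0.99026 + 242.2 = 343.0402
M1: Pc = R·M1+t = (-0.03801, +0.17110, +1.13178); u = 868.1·(-0.03801)/1.13178 + 304.8 = 275.6421, v = 637.4·(+0.17110)/1.13178 + 242.2 = 338.5630
M2: Pc = R·M2+t = (-0.06833, -0.05326, +1.19474); u = 868.1·(-0.06833)/1.19474 + 304.8 = 255.1482, v = 637.4·(-0.05326)/1.19474 + 242.2 = 213.7835
M3: Pc = R·M3+t = (-0.25539, -0.06770, +1.05322); u = 868.1·(-0.25539)/1.05322 + 304.8 = 94.3030, v = 637.4·(-0.06770)/1.05322 + 242.2 = 201.2264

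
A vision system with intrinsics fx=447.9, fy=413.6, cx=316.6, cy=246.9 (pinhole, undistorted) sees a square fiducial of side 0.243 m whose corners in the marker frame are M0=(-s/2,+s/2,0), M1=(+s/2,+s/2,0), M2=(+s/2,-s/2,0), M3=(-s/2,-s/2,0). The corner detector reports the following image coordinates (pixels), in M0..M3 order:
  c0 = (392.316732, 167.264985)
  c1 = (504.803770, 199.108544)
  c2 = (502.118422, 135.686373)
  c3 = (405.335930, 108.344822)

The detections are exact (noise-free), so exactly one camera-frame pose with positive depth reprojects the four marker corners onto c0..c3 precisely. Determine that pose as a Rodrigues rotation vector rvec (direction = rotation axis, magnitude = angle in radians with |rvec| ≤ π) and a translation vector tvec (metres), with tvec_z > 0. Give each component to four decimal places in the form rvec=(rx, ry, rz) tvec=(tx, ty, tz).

rvec=(-0.6624, -0.0957, 0.2885) tvec=(0.3011, -0.2338, 1.0011)

Intrinsics K: fx=447.9, fy=413.6, cx=316.6, cy=246.9
Marker side s = 0.243 m; corners in marker frame (Z=0):
  M0 = (-0.1215, +0.1215, 0)
  M1 = (+0.1215, +0.1215, 0)
  M2 = (+0.1215, -0.1215, 0)
  M3 = (-0.1215, -0.1215, 0)
Detected image corners:
  c0 = (392.316732, 167.264985) px
  c1 = (504.803770, 199.108544) px
  c2 = (502.118422, 135.686373) px
  c3 = (405.335930, 108.344822) px
Planar DLT: solve 8×8 A·h = b for H (H[2,2]=1):
  H  [+426.37706 -300.01654 +451.31239]
  H  [+120.47821 +157.44451 +150.29802]
  H  [-0.00397 -0.61785 +1.00000]
B = K⁻¹H; ‖b₁‖=0.998906, ‖b₂‖=0.998906; λ = 2/(‖b₁‖+‖b₂‖) = 1.001095, sign → tz>0 ⇒ λ=+1.001095
r₁ = λ·B[:,0] = (+0.95580,+0.29399,-0.00398); r₂ = λ·B[:,1] = (-0.23336,+0.75032,-0.61852)
r₃ = r₁×r₂ = (-0.17885,+0.59211,+0.78576); SVD([r₁ r₂ r₃]) → R = UVᵀ:
  R  [+0.95580 -0.23336 -0.17885]
  R  [+0.29399 +0.75032 +0.59211]
  R  [-0.00398 -0.61852 +0.78576]
t = (+0.30109, -0.23382, +1.00109) m
tr R = 2.491873; θ = arccos((tr R − 1)/2) = 0.728856 rad = 41.760°
axis k = ((R−Rᵀ)₃₂, (R−Rᵀ)₁₃, (R−Rᵀ)₂₁) / (2 sinθ) = (-0.908864, -0.131283, +0.395892)
rvec = θ·k = (-0.662432, -0.095686, +0.288549)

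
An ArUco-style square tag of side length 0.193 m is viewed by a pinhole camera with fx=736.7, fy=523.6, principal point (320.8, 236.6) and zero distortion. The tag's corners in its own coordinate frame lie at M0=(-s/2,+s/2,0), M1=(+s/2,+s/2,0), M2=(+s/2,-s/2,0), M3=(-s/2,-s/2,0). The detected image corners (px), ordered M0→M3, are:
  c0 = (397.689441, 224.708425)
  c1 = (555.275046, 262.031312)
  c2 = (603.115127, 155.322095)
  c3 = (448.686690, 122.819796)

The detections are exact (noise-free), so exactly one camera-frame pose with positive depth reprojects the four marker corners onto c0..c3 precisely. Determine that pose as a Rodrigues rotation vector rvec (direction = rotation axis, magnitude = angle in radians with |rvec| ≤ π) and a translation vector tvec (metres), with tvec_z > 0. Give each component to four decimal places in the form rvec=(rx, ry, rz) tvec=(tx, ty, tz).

rvec=(-0.1730, 0.1386, 0.3415) tvec=(0.2160, -0.0788, 0.8871)

Intrinsics K: fx=736.7, fy=523.6, cx=320.8, cy=236.6
Marker side s = 0.193 m; corners in marker frame (Z=0):
  M0 = (-0.0965, +0.0965, 0)
  M1 = (+0.0965, +0.0965, 0)
  M2 = (+0.0965, -0.0965, 0)
  M3 = (-0.0965, -0.0965, 0)
Detected image corners:
  c0 = (397.689441, 224.708425) px
  c1 = (555.275046, 262.031312) px
  c2 = (603.115127, 155.322095) px
  c3 = (448.686690, 122.819796) px
Planar DLT: solve 8×8 A·h = b for H (H[2,2]=1):
  H  [+715.58556 -338.09131 +500.19024]
  H  [+145.36295 +508.94254 +190.08688]
  H  [-0.18478 -0.16339 +1.00000]
B = K⁻¹H; ‖b₁‖=1.127318, ‖b₂‖=1.127318; λ = 2/(‖b₁‖+‖b₂‖) = 0.887061, sign → tz>0 ⇒ λ=+0.887061
r₁ = λ·B[:,0] = (+0.93301,+0.32034,-0.16391); r₂ = λ·B[:,1] = (-0.34398,+0.92772,-0.14494)
r₃ = r₁×r₂ = (+0.10564,+0.19161,+0.97577); SVD([r₁ r₂ r₃]) → R = UVᵀ:
  R  [+0.93301 -0.34398 +0.10564]
  R  [+0.32034 +0.92772 +0.19161]
  R  [-0.16391 -0.14494 +0.97577]
t = (+0.21600, -0.07880, +0.88706) m
tr R = 2.836506; θ = arccos((tr R − 1)/2) = 0.407150 rad = 23.328°
axis k = ((R−Rᵀ)₃₂, (R−Rᵀ)₁₃, (R−Rᵀ)₂₁) / (2 sinθ) = (-0.424945, +0.340350, +0.838799)
rvec = θ·k = (-0.173016, +0.138573, +0.341517)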